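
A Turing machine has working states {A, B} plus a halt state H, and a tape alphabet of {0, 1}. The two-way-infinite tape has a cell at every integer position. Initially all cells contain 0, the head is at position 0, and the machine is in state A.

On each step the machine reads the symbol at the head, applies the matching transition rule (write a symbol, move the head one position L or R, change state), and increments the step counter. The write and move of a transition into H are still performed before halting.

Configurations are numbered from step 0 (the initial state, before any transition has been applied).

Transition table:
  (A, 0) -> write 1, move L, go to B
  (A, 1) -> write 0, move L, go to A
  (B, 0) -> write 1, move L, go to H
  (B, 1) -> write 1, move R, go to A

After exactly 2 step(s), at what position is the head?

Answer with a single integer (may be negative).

Step 1: in state A at pos 0, read 0 -> (A,0)->write 1,move L,goto B. Now: state=B, head=-1, tape[-2..1]=0010 (head:  ^)
Step 2: in state B at pos -1, read 0 -> (B,0)->write 1,move L,goto H. Now: state=H, head=-2, tape[-3..1]=00110 (head:  ^)

Answer: -2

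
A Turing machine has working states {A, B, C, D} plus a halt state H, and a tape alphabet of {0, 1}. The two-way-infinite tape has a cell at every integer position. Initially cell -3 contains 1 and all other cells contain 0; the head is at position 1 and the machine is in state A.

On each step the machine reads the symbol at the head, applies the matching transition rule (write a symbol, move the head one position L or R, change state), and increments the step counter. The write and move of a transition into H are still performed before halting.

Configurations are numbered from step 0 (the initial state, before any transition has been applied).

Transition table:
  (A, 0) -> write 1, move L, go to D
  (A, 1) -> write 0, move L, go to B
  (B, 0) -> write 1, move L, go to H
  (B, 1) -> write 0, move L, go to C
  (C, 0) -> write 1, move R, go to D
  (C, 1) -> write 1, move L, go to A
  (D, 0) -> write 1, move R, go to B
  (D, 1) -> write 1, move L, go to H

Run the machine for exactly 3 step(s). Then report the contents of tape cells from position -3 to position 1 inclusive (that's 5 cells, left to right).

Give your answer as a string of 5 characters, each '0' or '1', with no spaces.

Step 1: in state A at pos 1, read 0 -> (A,0)->write 1,move L,goto D. Now: state=D, head=0, tape[-4..2]=0100010 (head:     ^)
Step 2: in state D at pos 0, read 0 -> (D,0)->write 1,move R,goto B. Now: state=B, head=1, tape[-4..2]=0100110 (head:      ^)
Step 3: in state B at pos 1, read 1 -> (B,1)->write 0,move L,goto C. Now: state=C, head=0, tape[-4..2]=0100100 (head:     ^)

Answer: 10010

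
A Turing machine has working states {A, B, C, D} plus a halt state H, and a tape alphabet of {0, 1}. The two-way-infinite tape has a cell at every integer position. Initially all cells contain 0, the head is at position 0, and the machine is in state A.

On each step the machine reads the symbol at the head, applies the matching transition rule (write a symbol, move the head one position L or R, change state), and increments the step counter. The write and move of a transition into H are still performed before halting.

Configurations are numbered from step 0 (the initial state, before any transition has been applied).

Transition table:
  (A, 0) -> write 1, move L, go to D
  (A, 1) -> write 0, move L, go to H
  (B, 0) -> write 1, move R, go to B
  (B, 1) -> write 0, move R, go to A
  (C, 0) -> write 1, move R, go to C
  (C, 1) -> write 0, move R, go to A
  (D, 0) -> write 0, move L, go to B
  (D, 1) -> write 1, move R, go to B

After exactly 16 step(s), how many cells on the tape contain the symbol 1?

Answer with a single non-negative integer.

Answer: 4

Derivation:
Step 1: in state A at pos 0, read 0 -> (A,0)->write 1,move L,goto D. Now: state=D, head=-1, tape[-2..1]=0010 (head:  ^)
Step 2: in state D at pos -1, read 0 -> (D,0)->write 0,move L,goto B. Now: state=B, head=-2, tape[-3..1]=00010 (head:  ^)
Step 3: in state B at pos -2, read 0 -> (B,0)->write 1,move R,goto B. Now: state=B, head=-1, tape[-3..1]=01010 (head:   ^)
Step 4: in state B at pos -1, read 0 -> (B,0)->write 1,move R,goto B. Now: state=B, head=0, tape[-3..1]=01110 (head:    ^)
Step 5: in state B at pos 0, read 1 -> (B,1)->write 0,move R,goto A. Now: state=A, head=1, tape[-3..2]=011000 (head:     ^)
Step 6: in state A at pos 1, read 0 -> (A,0)->write 1,move L,goto D. Now: state=D, head=0, tape[-3..2]=011010 (head:    ^)
Step 7: in state D at pos 0, read 0 -> (D,0)->write 0,move L,goto B. Now: state=B, head=-1, tape[-3..2]=011010 (head:   ^)
Step 8: in state B at pos -1, read 1 -> (B,1)->write 0,move R,goto A. Now: state=A, head=0, tape[-3..2]=010010 (head:    ^)
Step 9: in state A at pos 0, read 0 -> (A,0)->write 1,move L,goto D. Now: state=D, head=-1, tape[-3..2]=010110 (head:   ^)
Step 10: in state D at pos -1, read 0 -> (D,0)->write 0,move L,goto B. Now: state=B, head=-2, tape[-3..2]=010110 (head:  ^)
Step 11: in state B at pos -2, read 1 -> (B,1)->write 0,move R,goto A. Now: state=A, head=-1, tape[-3..2]=000110 (head:   ^)
Step 12: in state A at pos -1, read 0 -> (A,0)->write 1,move L,goto D. Now: state=D, head=-2, tape[-3..2]=001110 (head:  ^)
Step 13: in state D at pos -2, read 0 -> (D,0)->write 0,move L,goto B. Now: state=B, head=-3, tape[-4..2]=0001110 (head:  ^)
Step 14: in state B at pos -3, read 0 -> (B,0)->write 1,move R,goto B. Now: state=B, head=-2, tape[-4..2]=0101110 (head:   ^)
Step 15: in state B at pos -2, read 0 -> (B,0)->write 1,move R,goto B. Now: state=B, head=-1, tape[-4..2]=0111110 (head:    ^)
Step 16: in state B at pos -1, read 1 -> (B,1)->write 0,move R,goto A. Now: state=A, head=0, tape[-4..2]=0110110 (head:     ^)
Cells containing 1 after step 16: {-3, -2, 0, 1} -> 4 cell(s)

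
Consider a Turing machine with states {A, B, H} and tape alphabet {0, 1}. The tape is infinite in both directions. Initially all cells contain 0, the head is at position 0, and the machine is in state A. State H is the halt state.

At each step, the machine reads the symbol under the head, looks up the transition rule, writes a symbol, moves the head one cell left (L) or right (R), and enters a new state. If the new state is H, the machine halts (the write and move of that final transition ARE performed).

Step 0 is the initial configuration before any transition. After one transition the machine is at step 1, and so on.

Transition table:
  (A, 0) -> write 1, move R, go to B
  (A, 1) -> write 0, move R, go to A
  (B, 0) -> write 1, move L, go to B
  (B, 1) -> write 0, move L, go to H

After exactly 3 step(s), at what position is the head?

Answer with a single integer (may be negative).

Answer: -1

Derivation:
Step 1: in state A at pos 0, read 0 -> (A,0)->write 1,move R,goto B. Now: state=B, head=1, tape[-1..2]=0100 (head:   ^)
Step 2: in state B at pos 1, read 0 -> (B,0)->write 1,move L,goto B. Now: state=B, head=0, tape[-1..2]=0110 (head:  ^)
Step 3: in state B at pos 0, read 1 -> (B,1)->write 0,move L,goto H. Now: state=H, head=-1, tape[-2..2]=00010 (head:  ^)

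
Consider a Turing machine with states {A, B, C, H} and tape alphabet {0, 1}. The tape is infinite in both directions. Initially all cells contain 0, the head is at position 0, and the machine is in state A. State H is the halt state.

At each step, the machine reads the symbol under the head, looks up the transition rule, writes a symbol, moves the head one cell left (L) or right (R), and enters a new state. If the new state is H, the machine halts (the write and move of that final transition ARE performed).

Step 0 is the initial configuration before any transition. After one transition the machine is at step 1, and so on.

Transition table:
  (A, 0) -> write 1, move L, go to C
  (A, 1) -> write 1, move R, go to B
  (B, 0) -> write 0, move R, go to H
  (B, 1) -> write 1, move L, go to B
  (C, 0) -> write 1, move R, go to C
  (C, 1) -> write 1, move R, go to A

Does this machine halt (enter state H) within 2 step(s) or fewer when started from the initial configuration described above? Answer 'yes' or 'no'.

Answer: no

Derivation:
Step 1: in state A at pos 0, read 0 -> (A,0)->write 1,move L,goto C. Now: state=C, head=-1, tape[-2..1]=0010 (head:  ^)
Step 2: in state C at pos -1, read 0 -> (C,0)->write 1,move R,goto C. Now: state=C, head=0, tape[-2..1]=0110 (head:   ^)
After 2 step(s): state = C (not H) -> not halted within 2 -> no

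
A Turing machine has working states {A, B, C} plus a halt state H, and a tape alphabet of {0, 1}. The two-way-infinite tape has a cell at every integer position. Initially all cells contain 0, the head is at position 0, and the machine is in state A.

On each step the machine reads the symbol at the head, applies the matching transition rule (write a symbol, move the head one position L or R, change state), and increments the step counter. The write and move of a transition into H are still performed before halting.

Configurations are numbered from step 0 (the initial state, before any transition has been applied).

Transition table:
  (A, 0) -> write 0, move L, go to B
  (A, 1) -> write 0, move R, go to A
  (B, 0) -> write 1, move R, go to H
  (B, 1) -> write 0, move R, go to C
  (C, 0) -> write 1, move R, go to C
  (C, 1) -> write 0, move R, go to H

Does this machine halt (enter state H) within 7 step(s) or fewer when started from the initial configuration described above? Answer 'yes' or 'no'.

Step 1: in state A at pos 0, read 0 -> (A,0)->write 0,move L,goto B. Now: state=B, head=-1, tape[-2..1]=0000 (head:  ^)
Step 2: in state B at pos -1, read 0 -> (B,0)->write 1,move R,goto H. Now: state=H, head=0, tape[-2..1]=0100 (head:   ^)
State H reached at step 2; 2 <= 7 -> yes

Answer: yes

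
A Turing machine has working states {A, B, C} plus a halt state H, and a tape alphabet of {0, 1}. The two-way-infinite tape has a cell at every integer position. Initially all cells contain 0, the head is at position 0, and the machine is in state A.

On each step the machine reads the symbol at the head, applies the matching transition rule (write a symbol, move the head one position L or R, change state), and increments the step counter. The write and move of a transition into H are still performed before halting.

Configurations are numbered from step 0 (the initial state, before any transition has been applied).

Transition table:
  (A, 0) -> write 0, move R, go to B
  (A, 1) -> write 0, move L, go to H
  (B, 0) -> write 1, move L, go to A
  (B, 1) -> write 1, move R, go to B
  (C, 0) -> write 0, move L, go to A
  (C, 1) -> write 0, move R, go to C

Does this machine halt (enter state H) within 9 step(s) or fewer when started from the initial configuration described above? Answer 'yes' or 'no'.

Answer: yes

Derivation:
Step 1: in state A at pos 0, read 0 -> (A,0)->write 0,move R,goto B. Now: state=B, head=1, tape[-1..2]=0000 (head:   ^)
Step 2: in state B at pos 1, read 0 -> (B,0)->write 1,move L,goto A. Now: state=A, head=0, tape[-1..2]=0010 (head:  ^)
Step 3: in state A at pos 0, read 0 -> (A,0)->write 0,move R,goto B. Now: state=B, head=1, tape[-1..2]=0010 (head:   ^)
Step 4: in state B at pos 1, read 1 -> (B,1)->write 1,move R,goto B. Now: state=B, head=2, tape[-1..3]=00100 (head:    ^)
Step 5: in state B at pos 2, read 0 -> (B,0)->write 1,move L,goto A. Now: state=A, head=1, tape[-1..3]=00110 (head:   ^)
Step 6: in state A at pos 1, read 1 -> (A,1)->write 0,move L,goto H. Now: state=H, head=0, tape[-1..3]=00010 (head:  ^)
State H reached at step 6; 6 <= 9 -> yes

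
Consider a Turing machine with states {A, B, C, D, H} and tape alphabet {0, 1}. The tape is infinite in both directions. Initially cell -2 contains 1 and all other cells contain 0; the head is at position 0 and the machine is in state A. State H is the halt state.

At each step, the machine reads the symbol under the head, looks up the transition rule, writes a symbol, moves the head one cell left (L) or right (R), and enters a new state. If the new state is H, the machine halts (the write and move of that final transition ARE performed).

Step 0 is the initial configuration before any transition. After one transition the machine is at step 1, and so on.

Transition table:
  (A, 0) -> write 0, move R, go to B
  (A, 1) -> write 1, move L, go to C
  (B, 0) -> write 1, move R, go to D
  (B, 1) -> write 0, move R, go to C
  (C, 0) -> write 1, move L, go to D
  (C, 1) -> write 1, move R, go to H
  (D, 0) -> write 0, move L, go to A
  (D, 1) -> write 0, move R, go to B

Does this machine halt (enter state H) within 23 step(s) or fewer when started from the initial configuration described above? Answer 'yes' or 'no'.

Answer: yes

Derivation:
Step 1: in state A at pos 0, read 0 -> (A,0)->write 0,move R,goto B. Now: state=B, head=1, tape[-3..2]=010000 (head:     ^)
Step 2: in state B at pos 1, read 0 -> (B,0)->write 1,move R,goto D. Now: state=D, head=2, tape[-3..3]=0100100 (head:      ^)
Step 3: in state D at pos 2, read 0 -> (D,0)->write 0,move L,goto A. Now: state=A, head=1, tape[-3..3]=0100100 (head:     ^)
Step 4: in state A at pos 1, read 1 -> (A,1)->write 1,move L,goto C. Now: state=C, head=0, tape[-3..3]=0100100 (head:    ^)
Step 5: in state C at pos 0, read 0 -> (C,0)->write 1,move L,goto D. Now: state=D, head=-1, tape[-3..3]=0101100 (head:   ^)
Step 6: in state D at pos -1, read 0 -> (D,0)->write 0,move L,goto A. Now: state=A, head=-2, tape[-3..3]=0101100 (head:  ^)
Step 7: in state A at pos -2, read 1 -> (A,1)->write 1,move L,goto C. Now: state=C, head=-3, tape[-4..3]=00101100 (head:  ^)
Step 8: in state C at pos -3, read 0 -> (C,0)->write 1,move L,goto D. Now: state=D, head=-4, tape[-5..3]=001101100 (head:  ^)
Step 9: in state D at pos -4, read 0 -> (D,0)->write 0,move L,goto A. Now: state=A, head=-5, tape[-6..3]=0001101100 (head:  ^)
Step 10: in state A at pos -5, read 0 -> (A,0)->write 0,move R,goto B. Now: state=B, head=-4, tape[-6..3]=0001101100 (head:   ^)
Step 11: in state B at pos -4, read 0 -> (B,0)->write 1,move R,goto D. Now: state=D, head=-3, tape[-6..3]=0011101100 (head:    ^)
Step 12: in state D at pos -3, read 1 -> (D,1)->write 0,move R,goto B. Now: state=B, head=-2, tape[-6..3]=0010101100 (head:     ^)
Step 13: in state B at pos -2, read 1 -> (B,1)->write 0,move R,goto C. Now: state=C, head=-1, tape[-6..3]=0010001100 (head:      ^)
Step 14: in state C at pos -1, read 0 -> (C,0)->write 1,move L,goto D. Now: state=D, head=-2, tape[-6..3]=0010011100 (head:     ^)
Step 15: in state D at pos -2, read 0 -> (D,0)->write 0,move L,goto A. Now: state=A, head=-3, tape[-6..3]=0010011100 (head:    ^)
Step 16: in state A at pos -3, read 0 -> (A,0)->write 0,move R,goto B. Now: state=B, head=-2, tape[-6..3]=0010011100 (head:     ^)
Step 17: in state B at pos -2, read 0 -> (B,0)->write 1,move R,goto D. Now: state=D, head=-1, tape[-6..3]=0010111100 (head:      ^)
Step 18: in state D at pos -1, read 1 -> (D,1)->write 0,move R,goto B. Now: state=B, head=0, tape[-6..3]=0010101100 (head:       ^)
Step 19: in state B at pos 0, read 1 -> (B,1)->write 0,move R,goto C. Now: state=C, head=1, tape[-6..3]=0010100100 (head:        ^)
Step 20: in state C at pos 1, read 1 -> (C,1)->write 1,move R,goto H. Now: state=H, head=2, tape[-6..3]=0010100100 (head:         ^)
State H reached at step 20; 20 <= 23 -> yes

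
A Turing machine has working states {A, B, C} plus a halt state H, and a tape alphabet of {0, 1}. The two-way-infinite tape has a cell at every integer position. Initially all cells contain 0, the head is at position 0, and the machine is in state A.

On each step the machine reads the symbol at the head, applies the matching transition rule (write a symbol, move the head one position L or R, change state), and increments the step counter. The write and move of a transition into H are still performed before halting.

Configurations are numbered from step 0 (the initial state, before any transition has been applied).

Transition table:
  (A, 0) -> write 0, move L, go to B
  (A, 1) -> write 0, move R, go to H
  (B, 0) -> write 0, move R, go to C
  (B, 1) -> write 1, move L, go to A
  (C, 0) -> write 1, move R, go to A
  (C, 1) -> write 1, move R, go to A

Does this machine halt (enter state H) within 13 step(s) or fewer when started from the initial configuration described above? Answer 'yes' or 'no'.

Step 1: in state A at pos 0, read 0 -> (A,0)->write 0,move L,goto B. Now: state=B, head=-1, tape[-2..1]=0000 (head:  ^)
Step 2: in state B at pos -1, read 0 -> (B,0)->write 0,move R,goto C. Now: state=C, head=0, tape[-2..1]=0000 (head:   ^)
Step 3: in state C at pos 0, read 0 -> (C,0)->write 1,move R,goto A. Now: state=A, head=1, tape[-2..2]=00100 (head:    ^)
Step 4: in state A at pos 1, read 0 -> (A,0)->write 0,move L,goto B. Now: state=B, head=0, tape[-2..2]=00100 (head:   ^)
Step 5: in state B at pos 0, read 1 -> (B,1)->write 1,move L,goto A. Now: state=A, head=-1, tape[-2..2]=00100 (head:  ^)
Step 6: in state A at pos -1, read 0 -> (A,0)->write 0,move L,goto B. Now: state=B, head=-2, tape[-3..2]=000100 (head:  ^)
Step 7: in state B at pos -2, read 0 -> (B,0)->write 0,move R,goto C. Now: state=C, head=-1, tape[-3..2]=000100 (head:   ^)
Step 8: in state C at pos -1, read 0 -> (C,0)->write 1,move R,goto A. Now: state=A, head=0, tape[-3..2]=001100 (head:    ^)
Step 9: in state A at pos 0, read 1 -> (A,1)->write 0,move R,goto H. Now: state=H, head=1, tape[-3..2]=001000 (head:     ^)
State H reached at step 9; 9 <= 13 -> yes

Answer: yes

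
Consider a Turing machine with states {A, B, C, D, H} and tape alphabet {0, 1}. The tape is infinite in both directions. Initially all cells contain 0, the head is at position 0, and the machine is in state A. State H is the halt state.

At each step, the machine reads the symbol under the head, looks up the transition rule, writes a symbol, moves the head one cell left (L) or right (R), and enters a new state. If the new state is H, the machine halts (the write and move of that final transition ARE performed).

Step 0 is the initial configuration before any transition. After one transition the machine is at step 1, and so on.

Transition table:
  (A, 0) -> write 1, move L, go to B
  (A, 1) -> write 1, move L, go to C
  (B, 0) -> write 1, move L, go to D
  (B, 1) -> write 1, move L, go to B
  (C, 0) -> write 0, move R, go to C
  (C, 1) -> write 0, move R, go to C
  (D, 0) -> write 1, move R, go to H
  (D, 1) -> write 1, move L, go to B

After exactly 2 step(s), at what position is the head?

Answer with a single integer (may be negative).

Step 1: in state A at pos 0, read 0 -> (A,0)->write 1,move L,goto B. Now: state=B, head=-1, tape[-2..1]=0010 (head:  ^)
Step 2: in state B at pos -1, read 0 -> (B,0)->write 1,move L,goto D. Now: state=D, head=-2, tape[-3..1]=00110 (head:  ^)

Answer: -2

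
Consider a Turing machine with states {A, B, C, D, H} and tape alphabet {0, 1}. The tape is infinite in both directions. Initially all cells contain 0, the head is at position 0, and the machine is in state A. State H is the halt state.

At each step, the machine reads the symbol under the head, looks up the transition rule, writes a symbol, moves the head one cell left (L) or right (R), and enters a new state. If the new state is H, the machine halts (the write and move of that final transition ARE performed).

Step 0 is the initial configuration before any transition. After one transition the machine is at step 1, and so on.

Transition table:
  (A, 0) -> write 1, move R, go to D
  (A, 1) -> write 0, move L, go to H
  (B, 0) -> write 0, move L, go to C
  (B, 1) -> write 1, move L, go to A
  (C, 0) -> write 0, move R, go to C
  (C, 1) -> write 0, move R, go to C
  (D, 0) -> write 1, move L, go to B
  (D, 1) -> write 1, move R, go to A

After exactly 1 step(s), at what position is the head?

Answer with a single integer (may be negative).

Answer: 1

Derivation:
Step 1: in state A at pos 0, read 0 -> (A,0)->write 1,move R,goto D. Now: state=D, head=1, tape[-1..2]=0100 (head:   ^)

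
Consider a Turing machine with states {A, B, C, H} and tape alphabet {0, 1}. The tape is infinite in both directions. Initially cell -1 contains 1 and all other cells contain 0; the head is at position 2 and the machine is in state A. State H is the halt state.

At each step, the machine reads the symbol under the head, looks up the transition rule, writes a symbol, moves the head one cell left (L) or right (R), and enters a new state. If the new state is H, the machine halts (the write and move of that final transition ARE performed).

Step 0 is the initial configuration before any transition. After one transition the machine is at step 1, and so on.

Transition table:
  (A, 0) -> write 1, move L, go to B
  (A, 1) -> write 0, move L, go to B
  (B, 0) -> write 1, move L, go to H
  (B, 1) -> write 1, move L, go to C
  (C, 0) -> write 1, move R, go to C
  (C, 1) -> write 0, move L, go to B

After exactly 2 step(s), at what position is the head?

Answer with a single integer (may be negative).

Step 1: in state A at pos 2, read 0 -> (A,0)->write 1,move L,goto B. Now: state=B, head=1, tape[-2..3]=010010 (head:    ^)
Step 2: in state B at pos 1, read 0 -> (B,0)->write 1,move L,goto H. Now: state=H, head=0, tape[-2..3]=010110 (head:   ^)

Answer: 0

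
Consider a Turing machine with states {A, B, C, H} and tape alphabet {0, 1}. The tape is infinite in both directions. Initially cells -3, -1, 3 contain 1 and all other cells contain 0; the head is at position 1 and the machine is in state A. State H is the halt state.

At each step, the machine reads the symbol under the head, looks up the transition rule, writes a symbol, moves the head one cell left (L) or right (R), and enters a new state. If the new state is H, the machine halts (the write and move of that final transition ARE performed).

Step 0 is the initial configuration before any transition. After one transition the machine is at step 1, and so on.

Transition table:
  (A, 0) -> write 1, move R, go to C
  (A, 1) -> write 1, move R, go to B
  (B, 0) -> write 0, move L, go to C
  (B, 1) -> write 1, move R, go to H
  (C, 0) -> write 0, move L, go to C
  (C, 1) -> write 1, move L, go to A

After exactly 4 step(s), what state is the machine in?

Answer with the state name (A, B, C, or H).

Answer: C

Derivation:
Step 1: in state A at pos 1, read 0 -> (A,0)->write 1,move R,goto C. Now: state=C, head=2, tape[-4..4]=010101010 (head:       ^)
Step 2: in state C at pos 2, read 0 -> (C,0)->write 0,move L,goto C. Now: state=C, head=1, tape[-4..4]=010101010 (head:      ^)
Step 3: in state C at pos 1, read 1 -> (C,1)->write 1,move L,goto A. Now: state=A, head=0, tape[-4..4]=010101010 (head:     ^)
Step 4: in state A at pos 0, read 0 -> (A,0)->write 1,move R,goto C. Now: state=C, head=1, tape[-4..4]=010111010 (head:      ^)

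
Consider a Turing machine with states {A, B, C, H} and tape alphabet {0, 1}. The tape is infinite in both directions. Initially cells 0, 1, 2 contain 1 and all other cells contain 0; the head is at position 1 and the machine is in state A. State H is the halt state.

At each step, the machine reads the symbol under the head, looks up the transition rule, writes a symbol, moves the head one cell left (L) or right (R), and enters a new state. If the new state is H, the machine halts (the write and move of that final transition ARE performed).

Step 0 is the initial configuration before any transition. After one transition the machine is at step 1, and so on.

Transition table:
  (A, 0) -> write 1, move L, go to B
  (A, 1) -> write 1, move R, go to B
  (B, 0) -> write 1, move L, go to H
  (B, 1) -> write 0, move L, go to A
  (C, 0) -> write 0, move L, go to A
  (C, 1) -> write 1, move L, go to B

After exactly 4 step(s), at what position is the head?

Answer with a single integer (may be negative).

Answer: 1

Derivation:
Step 1: in state A at pos 1, read 1 -> (A,1)->write 1,move R,goto B. Now: state=B, head=2, tape[-1..3]=01110 (head:    ^)
Step 2: in state B at pos 2, read 1 -> (B,1)->write 0,move L,goto A. Now: state=A, head=1, tape[-1..3]=01100 (head:   ^)
Step 3: in state A at pos 1, read 1 -> (A,1)->write 1,move R,goto B. Now: state=B, head=2, tape[-1..3]=01100 (head:    ^)
Step 4: in state B at pos 2, read 0 -> (B,0)->write 1,move L,goto H. Now: state=H, head=1, tape[-1..3]=01110 (head:   ^)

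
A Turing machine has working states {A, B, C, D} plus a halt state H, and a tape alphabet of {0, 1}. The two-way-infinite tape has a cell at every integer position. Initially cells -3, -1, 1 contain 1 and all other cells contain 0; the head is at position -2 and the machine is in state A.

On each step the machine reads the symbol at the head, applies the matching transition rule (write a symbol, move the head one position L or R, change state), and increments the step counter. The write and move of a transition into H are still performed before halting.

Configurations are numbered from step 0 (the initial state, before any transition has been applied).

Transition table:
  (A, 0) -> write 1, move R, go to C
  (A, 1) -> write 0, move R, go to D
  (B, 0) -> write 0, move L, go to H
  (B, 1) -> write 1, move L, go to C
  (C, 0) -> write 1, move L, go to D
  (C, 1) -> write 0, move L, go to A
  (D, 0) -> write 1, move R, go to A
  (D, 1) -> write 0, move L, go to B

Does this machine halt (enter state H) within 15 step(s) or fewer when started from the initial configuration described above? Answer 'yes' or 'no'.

Step 1: in state A at pos -2, read 0 -> (A,0)->write 1,move R,goto C. Now: state=C, head=-1, tape[-4..2]=0111010 (head:    ^)
Step 2: in state C at pos -1, read 1 -> (C,1)->write 0,move L,goto A. Now: state=A, head=-2, tape[-4..2]=0110010 (head:   ^)
Step 3: in state A at pos -2, read 1 -> (A,1)->write 0,move R,goto D. Now: state=D, head=-1, tape[-4..2]=0100010 (head:    ^)
Step 4: in state D at pos -1, read 0 -> (D,0)->write 1,move R,goto A. Now: state=A, head=0, tape[-4..2]=0101010 (head:     ^)
Step 5: in state A at pos 0, read 0 -> (A,0)->write 1,move R,goto C. Now: state=C, head=1, tape[-4..2]=0101110 (head:      ^)
Step 6: in state C at pos 1, read 1 -> (C,1)->write 0,move L,goto A. Now: state=A, head=0, tape[-4..2]=0101100 (head:     ^)
Step 7: in state A at pos 0, read 1 -> (A,1)->write 0,move R,goto D. Now: state=D, head=1, tape[-4..2]=0101000 (head:      ^)
Step 8: in state D at pos 1, read 0 -> (D,0)->write 1,move R,goto A. Now: state=A, head=2, tape[-4..3]=01010100 (head:       ^)
Step 9: in state A at pos 2, read 0 -> (A,0)->write 1,move R,goto C. Now: state=C, head=3, tape[-4..4]=010101100 (head:        ^)
Step 10: in state C at pos 3, read 0 -> (C,0)->write 1,move L,goto D. Now: state=D, head=2, tape[-4..4]=010101110 (head:       ^)
Step 11: in state D at pos 2, read 1 -> (D,1)->write 0,move L,goto B. Now: state=B, head=1, tape[-4..4]=010101010 (head:      ^)
Step 12: in state B at pos 1, read 1 -> (B,1)->write 1,move L,goto C. Now: state=C, head=0, tape[-4..4]=010101010 (head:     ^)
Step 13: in state C at pos 0, read 0 -> (C,0)->write 1,move L,goto D. Now: state=D, head=-1, tape[-4..4]=010111010 (head:    ^)
Step 14: in state D at pos -1, read 1 -> (D,1)->write 0,move L,goto B. Now: state=B, head=-2, tape[-4..4]=010011010 (head:   ^)
Step 15: in state B at pos -2, read 0 -> (B,0)->write 0,move L,goto H. Now: state=H, head=-3, tape[-4..4]=010011010 (head:  ^)
State H reached at step 15; 15 <= 15 -> yes

Answer: yes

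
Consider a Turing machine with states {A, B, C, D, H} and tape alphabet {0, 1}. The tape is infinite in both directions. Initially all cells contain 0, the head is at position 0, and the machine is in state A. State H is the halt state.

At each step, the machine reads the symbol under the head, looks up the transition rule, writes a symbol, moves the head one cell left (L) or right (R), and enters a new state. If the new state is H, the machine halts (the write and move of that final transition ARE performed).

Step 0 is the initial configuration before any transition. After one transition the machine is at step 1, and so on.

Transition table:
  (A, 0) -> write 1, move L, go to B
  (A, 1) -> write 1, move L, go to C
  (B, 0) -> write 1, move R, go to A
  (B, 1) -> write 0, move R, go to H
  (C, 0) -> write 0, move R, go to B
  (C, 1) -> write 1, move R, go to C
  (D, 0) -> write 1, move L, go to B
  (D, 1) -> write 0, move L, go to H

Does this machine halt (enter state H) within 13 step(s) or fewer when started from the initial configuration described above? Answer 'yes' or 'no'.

Answer: yes

Derivation:
Step 1: in state A at pos 0, read 0 -> (A,0)->write 1,move L,goto B. Now: state=B, head=-1, tape[-2..1]=0010 (head:  ^)
Step 2: in state B at pos -1, read 0 -> (B,0)->write 1,move R,goto A. Now: state=A, head=0, tape[-2..1]=0110 (head:   ^)
Step 3: in state A at pos 0, read 1 -> (A,1)->write 1,move L,goto C. Now: state=C, head=-1, tape[-2..1]=0110 (head:  ^)
Step 4: in state C at pos -1, read 1 -> (C,1)->write 1,move R,goto C. Now: state=C, head=0, tape[-2..1]=0110 (head:   ^)
Step 5: in state C at pos 0, read 1 -> (C,1)->write 1,move R,goto C. Now: state=C, head=1, tape[-2..2]=01100 (head:    ^)
Step 6: in state C at pos 1, read 0 -> (C,0)->write 0,move R,goto B. Now: state=B, head=2, tape[-2..3]=011000 (head:     ^)
Step 7: in state B at pos 2, read 0 -> (B,0)->write 1,move R,goto A. Now: state=A, head=3, tape[-2..4]=0110100 (head:      ^)
Step 8: in state A at pos 3, read 0 -> (A,0)->write 1,move L,goto B. Now: state=B, head=2, tape[-2..4]=0110110 (head:     ^)
Step 9: in state B at pos 2, read 1 -> (B,1)->write 0,move R,goto H. Now: state=H, head=3, tape[-2..4]=0110010 (head:      ^)
State H reached at step 9; 9 <= 13 -> yes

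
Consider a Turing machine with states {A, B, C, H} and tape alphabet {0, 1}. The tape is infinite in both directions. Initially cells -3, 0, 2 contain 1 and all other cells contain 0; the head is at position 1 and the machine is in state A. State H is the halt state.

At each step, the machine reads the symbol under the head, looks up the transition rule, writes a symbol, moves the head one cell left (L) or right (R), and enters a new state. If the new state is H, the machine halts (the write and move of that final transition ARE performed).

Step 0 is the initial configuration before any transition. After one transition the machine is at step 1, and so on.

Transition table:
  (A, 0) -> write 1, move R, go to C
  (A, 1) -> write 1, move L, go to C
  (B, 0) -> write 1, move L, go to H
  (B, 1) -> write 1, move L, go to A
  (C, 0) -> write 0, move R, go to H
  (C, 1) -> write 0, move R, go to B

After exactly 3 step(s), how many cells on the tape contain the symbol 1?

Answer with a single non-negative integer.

Step 1: in state A at pos 1, read 0 -> (A,0)->write 1,move R,goto C. Now: state=C, head=2, tape[-4..3]=01001110 (head:       ^)
Step 2: in state C at pos 2, read 1 -> (C,1)->write 0,move R,goto B. Now: state=B, head=3, tape[-4..4]=010011000 (head:        ^)
Step 3: in state B at pos 3, read 0 -> (B,0)->write 1,move L,goto H. Now: state=H, head=2, tape[-4..4]=010011010 (head:       ^)
Cells containing 1 after step 3: {-3, 0, 1, 3} -> 4 cell(s)

Answer: 4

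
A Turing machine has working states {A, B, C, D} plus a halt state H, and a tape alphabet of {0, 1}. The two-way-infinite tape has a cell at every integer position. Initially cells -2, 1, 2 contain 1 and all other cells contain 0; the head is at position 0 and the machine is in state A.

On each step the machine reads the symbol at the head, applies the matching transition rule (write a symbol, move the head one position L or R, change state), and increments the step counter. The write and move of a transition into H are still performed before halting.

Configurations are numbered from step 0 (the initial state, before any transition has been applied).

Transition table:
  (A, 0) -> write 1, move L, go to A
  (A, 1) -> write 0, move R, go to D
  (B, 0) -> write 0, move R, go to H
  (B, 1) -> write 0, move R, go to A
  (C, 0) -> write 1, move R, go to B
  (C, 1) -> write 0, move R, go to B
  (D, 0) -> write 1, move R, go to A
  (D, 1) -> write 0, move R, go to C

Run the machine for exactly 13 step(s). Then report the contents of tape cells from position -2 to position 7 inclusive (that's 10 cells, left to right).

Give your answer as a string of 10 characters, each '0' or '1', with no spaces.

Step 1: in state A at pos 0, read 0 -> (A,0)->write 1,move L,goto A. Now: state=A, head=-1, tape[-3..3]=0101110 (head:   ^)
Step 2: in state A at pos -1, read 0 -> (A,0)->write 1,move L,goto A. Now: state=A, head=-2, tape[-3..3]=0111110 (head:  ^)
Step 3: in state A at pos -2, read 1 -> (A,1)->write 0,move R,goto D. Now: state=D, head=-1, tape[-3..3]=0011110 (head:   ^)
Step 4: in state D at pos -1, read 1 -> (D,1)->write 0,move R,goto C. Now: state=C, head=0, tape[-3..3]=0001110 (head:    ^)
Step 5: in state C at pos 0, read 1 -> (C,1)->write 0,move R,goto B. Now: state=B, head=1, tape[-3..3]=0000110 (head:     ^)
Step 6: in state B at pos 1, read 1 -> (B,1)->write 0,move R,goto A. Now: state=A, head=2, tape[-3..3]=0000010 (head:      ^)
Step 7: in state A at pos 2, read 1 -> (A,1)->write 0,move R,goto D. Now: state=D, head=3, tape[-3..4]=00000000 (head:       ^)
Step 8: in state D at pos 3, read 0 -> (D,0)->write 1,move R,goto A. Now: state=A, head=4, tape[-3..5]=000000100 (head:        ^)
Step 9: in state A at pos 4, read 0 -> (A,0)->write 1,move L,goto A. Now: state=A, head=3, tape[-3..5]=000000110 (head:       ^)
Step 10: in state A at pos 3, read 1 -> (A,1)->write 0,move R,goto D. Now: state=D, head=4, tape[-3..5]=000000010 (head:        ^)
Step 11: in state D at pos 4, read 1 -> (D,1)->write 0,move R,goto C. Now: state=C, head=5, tape[-3..6]=0000000000 (head:         ^)
Step 12: in state C at pos 5, read 0 -> (C,0)->write 1,move R,goto B. Now: state=B, head=6, tape[-3..7]=00000000100 (head:          ^)
Step 13: in state B at pos 6, read 0 -> (B,0)->write 0,move R,goto H. Now: state=H, head=7, tape[-3..8]=000000001000 (head:           ^)

Answer: 0000000100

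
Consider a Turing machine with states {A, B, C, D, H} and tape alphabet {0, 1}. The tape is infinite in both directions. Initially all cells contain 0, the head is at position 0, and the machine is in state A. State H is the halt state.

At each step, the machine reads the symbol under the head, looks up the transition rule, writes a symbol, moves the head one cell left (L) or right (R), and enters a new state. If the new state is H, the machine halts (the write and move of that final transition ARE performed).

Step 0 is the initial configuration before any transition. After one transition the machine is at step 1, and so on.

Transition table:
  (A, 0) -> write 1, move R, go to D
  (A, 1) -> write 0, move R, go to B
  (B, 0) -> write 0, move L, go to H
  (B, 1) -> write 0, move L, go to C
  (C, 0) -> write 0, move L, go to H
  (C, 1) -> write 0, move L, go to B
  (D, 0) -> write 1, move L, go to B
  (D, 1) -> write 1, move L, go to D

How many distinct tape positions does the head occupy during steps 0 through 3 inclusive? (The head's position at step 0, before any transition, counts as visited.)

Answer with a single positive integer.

Answer: 3

Derivation:
Step 1: in state A at pos 0, read 0 -> (A,0)->write 1,move R,goto D. Now: state=D, head=1, tape[-1..2]=0100 (head:   ^)
Step 2: in state D at pos 1, read 0 -> (D,0)->write 1,move L,goto B. Now: state=B, head=0, tape[-1..2]=0110 (head:  ^)
Step 3: in state B at pos 0, read 1 -> (B,1)->write 0,move L,goto C. Now: state=C, head=-1, tape[-2..2]=00010 (head:  ^)
Head positions at steps 0..3: starting at 0, distinct positions visited = {-1, 0, 1} -> 3 position(s)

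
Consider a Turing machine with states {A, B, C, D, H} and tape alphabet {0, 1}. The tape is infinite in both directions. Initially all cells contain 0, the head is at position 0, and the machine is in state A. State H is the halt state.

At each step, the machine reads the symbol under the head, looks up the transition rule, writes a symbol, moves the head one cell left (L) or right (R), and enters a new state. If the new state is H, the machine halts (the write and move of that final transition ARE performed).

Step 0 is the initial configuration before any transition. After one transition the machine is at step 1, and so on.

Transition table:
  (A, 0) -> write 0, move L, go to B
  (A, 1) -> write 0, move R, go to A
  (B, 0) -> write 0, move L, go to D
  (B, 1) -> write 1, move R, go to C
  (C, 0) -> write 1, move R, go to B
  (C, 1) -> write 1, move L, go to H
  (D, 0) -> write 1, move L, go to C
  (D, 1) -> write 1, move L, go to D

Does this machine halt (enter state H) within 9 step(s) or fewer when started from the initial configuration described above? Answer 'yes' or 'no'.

Step 1: in state A at pos 0, read 0 -> (A,0)->write 0,move L,goto B. Now: state=B, head=-1, tape[-2..1]=0000 (head:  ^)
Step 2: in state B at pos -1, read 0 -> (B,0)->write 0,move L,goto D. Now: state=D, head=-2, tape[-3..1]=00000 (head:  ^)
Step 3: in state D at pos -2, read 0 -> (D,0)->write 1,move L,goto C. Now: state=C, head=-3, tape[-4..1]=001000 (head:  ^)
Step 4: in state C at pos -3, read 0 -> (C,0)->write 1,move R,goto B. Now: state=B, head=-2, tape[-4..1]=011000 (head:   ^)
Step 5: in state B at pos -2, read 1 -> (B,1)->write 1,move R,goto C. Now: state=C, head=-1, tape[-4..1]=011000 (head:    ^)
Step 6: in state C at pos -1, read 0 -> (C,0)->write 1,move R,goto B. Now: state=B, head=0, tape[-4..1]=011100 (head:     ^)
Step 7: in state B at pos 0, read 0 -> (B,0)->write 0,move L,goto D. Now: state=D, head=-1, tape[-4..1]=011100 (head:    ^)
Step 8: in state D at pos -1, read 1 -> (D,1)->write 1,move L,goto D. Now: state=D, head=-2, tape[-4..1]=011100 (head:   ^)
Step 9: in state D at pos -2, read 1 -> (D,1)->write 1,move L,goto D. Now: state=D, head=-3, tape[-4..1]=011100 (head:  ^)
After 9 step(s): state = D (not H) -> not halted within 9 -> no

Answer: no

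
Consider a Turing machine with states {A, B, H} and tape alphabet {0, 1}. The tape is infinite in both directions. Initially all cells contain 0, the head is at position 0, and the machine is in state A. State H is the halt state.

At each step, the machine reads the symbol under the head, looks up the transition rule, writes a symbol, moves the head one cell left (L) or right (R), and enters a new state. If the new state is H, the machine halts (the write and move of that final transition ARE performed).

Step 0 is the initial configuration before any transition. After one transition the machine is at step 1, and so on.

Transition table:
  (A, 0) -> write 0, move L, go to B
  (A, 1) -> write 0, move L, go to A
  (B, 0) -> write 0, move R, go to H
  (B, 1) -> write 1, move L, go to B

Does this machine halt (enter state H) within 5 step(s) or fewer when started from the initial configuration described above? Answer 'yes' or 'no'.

Answer: yes

Derivation:
Step 1: in state A at pos 0, read 0 -> (A,0)->write 0,move L,goto B. Now: state=B, head=-1, tape[-2..1]=0000 (head:  ^)
Step 2: in state B at pos -1, read 0 -> (B,0)->write 0,move R,goto H. Now: state=H, head=0, tape[-2..1]=0000 (head:   ^)
State H reached at step 2; 2 <= 5 -> yes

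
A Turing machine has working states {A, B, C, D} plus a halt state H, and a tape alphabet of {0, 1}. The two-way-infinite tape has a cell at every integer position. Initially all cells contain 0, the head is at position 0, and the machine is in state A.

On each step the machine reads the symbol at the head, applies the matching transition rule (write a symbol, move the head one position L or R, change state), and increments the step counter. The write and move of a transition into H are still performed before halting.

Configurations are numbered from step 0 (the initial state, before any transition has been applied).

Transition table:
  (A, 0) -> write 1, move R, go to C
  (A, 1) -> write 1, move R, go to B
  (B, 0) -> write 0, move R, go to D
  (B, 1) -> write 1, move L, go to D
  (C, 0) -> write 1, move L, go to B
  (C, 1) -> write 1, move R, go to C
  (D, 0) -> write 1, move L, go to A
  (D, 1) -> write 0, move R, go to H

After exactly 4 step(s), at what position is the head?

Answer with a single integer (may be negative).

Step 1: in state A at pos 0, read 0 -> (A,0)->write 1,move R,goto C. Now: state=C, head=1, tape[-1..2]=0100 (head:   ^)
Step 2: in state C at pos 1, read 0 -> (C,0)->write 1,move L,goto B. Now: state=B, head=0, tape[-1..2]=0110 (head:  ^)
Step 3: in state B at pos 0, read 1 -> (B,1)->write 1,move L,goto D. Now: state=D, head=-1, tape[-2..2]=00110 (head:  ^)
Step 4: in state D at pos -1, read 0 -> (D,0)->write 1,move L,goto A. Now: state=A, head=-2, tape[-3..2]=001110 (head:  ^)

Answer: -2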